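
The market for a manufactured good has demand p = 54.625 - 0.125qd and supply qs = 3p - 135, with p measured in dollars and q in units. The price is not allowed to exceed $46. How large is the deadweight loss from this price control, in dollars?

Rearranging demand gives qd = 437 - 8p. Setting quantity demanded equal to quantity supplied, 437 - 8p = 3p - 135, gives p* = 52 and q* = 21.
The ceiling of 46 is below the equilibrium price 52, so it binds.
At p = 46: qd = 437 - 8·46 = 69 and qs = 3·46 - 135 = 3.
Quantity traded falls to 3. At q = 3 the demand price is (437 - 3)/8 = 54.25 and the supply price is (135 + 3)/3 = 46.
Deadweight loss = ½ · (54.25 - 46) · (21 - 3) = ½ · 8.25 · 18 = 74.25.

74.25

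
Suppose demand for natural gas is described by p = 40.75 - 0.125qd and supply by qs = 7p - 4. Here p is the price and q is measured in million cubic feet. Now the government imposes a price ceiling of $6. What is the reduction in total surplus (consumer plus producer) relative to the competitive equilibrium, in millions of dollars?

Rearranging demand gives qd = 326 - 8p. Equilibrium: 326 - 8p = 7p - 4, so 330 = 15p and p* = 22, q* = 150.
The ceiling of 6 is below the equilibrium price 22, so it binds.
At p = 6: qd = 326 - 8·6 = 278 and qs = 7·6 - 4 = 38.
Quantity traded falls to 38. At q = 38 the demand price is (326 - 38)/8 = 36 and the supply price is (4 + 38)/7 = 6.
Deadweight loss = ½ · (36 - 6) · (150 - 38) = ½ · 30 · 112 = 1680.

1680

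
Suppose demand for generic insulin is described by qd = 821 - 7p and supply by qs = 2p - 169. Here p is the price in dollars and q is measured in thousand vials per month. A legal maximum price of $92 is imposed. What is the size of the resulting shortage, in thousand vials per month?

162

Equilibrium: 821 - 7p = 2p - 169, so 990 = 9p and p* = 110, q* = 51.
Since 92 < 110, the ceiling is binding.
At p = 92: qd = 821 - 7·92 = 177 and qs = 2·92 - 169 = 15.
Shortage = qd - qs = 177 - 15 = 162.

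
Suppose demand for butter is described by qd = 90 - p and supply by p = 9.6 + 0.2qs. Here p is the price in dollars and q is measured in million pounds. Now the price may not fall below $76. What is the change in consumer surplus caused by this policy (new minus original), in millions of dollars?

Rearranging supply gives qs = 5p - 48. Setting quantity demanded equal to quantity supplied, 90 - p = 5p - 48, gives p* = 23 and q* = 67.
Because the floor (76) lies above the market-clearing price, it is binding.
At p = 76: qd = 90 - 76 = 14 and qs = 5·76 - 48 = 332.
Consumer surplus without the control is ½ · (90 - 23) · 67 = 2244.5.
With the floor, consumers buy 14 units at 76, so CS = ½ · (90 - 76) · 14 = 98.
Change in consumer surplus = 98 - 2244.5 = -2146.5.

-2146.5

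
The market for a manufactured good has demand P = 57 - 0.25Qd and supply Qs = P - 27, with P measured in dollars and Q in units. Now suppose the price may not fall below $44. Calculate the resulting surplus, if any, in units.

0

Rearranging demand gives Qd = 228 - 4P. Equilibrium: 228 - 4P = P - 27, so 255 = 5P and P* = 51, Q* = 24.
Since 44 is below P* = 51, the floor does not bind and the free-market outcome prevails.
Since the control does not bind, there is no surplus.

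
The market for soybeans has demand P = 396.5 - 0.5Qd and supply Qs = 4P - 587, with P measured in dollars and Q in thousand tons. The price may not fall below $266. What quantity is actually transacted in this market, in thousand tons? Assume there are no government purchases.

Rearranging demand gives Qd = 793 - 2P. Equilibrium: 793 - 2P = 4P - 587, so 1380 = 6P and P* = 230, Q* = 333.
The floor of 266 is above the equilibrium price 230, so it binds.
At P = 266: Qd = 793 - 2·266 = 261 and Qs = 4·266 - 587 = 477.
The quantity actually transacted is the short side, demand: 261.

261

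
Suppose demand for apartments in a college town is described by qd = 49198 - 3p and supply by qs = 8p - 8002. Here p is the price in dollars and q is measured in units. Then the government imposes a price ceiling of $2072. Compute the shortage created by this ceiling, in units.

In a free market, 49198 - 3p = 8p - 8002 gives the equilibrium p* = 5200, q* = 33598.
The ceiling of 2072 is below the equilibrium price 5200, so it binds.
At p = 2072: qd = 49198 - 3·2072 = 42982 and qs = 8·2072 - 8002 = 8574.
Shortage = qd - qs = 42982 - 8574 = 34408.

34408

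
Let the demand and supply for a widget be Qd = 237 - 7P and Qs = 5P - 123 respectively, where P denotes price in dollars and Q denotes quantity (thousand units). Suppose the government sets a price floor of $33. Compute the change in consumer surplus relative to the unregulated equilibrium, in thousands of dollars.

Setting quantity demanded equal to quantity supplied, 237 - 7P = 5P - 123, gives P* = 30 and Q* = 27.
Since 33 > 30, the floor is binding.
At P = 33: Qd = 237 - 7·33 = 6 and Qs = 5·33 - 123 = 42.
Consumer surplus without the control is ½ · (237/7 - 30) · 27 = 729/14.
With the floor, consumers buy 6 units at 33, so CS = ½ · (237/7 - 33) · 6 = 18/7.
Change in consumer surplus = 18/7 - 729/14 = -49.5.

-49.5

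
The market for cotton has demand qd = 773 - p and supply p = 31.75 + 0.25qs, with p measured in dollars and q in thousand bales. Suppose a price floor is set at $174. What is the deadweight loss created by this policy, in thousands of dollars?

0

Rearranging supply gives qs = 4p - 127. Setting quantity demanded equal to quantity supplied, 773 - p = 4p - 127, gives p* = 180 and q* = 593.
The floor of 174 is below the equilibrium price 180, so it is not binding; the market clears at p* = 180, q* = 593.
Since the control does not bind, no trades are prevented and deadweight loss is zero.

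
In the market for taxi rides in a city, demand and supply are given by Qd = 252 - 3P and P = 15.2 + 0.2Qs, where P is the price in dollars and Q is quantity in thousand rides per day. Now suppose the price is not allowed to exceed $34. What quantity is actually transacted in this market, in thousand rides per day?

Rearranging supply gives Qs = 5P - 76. Setting quantity demanded equal to quantity supplied, 252 - 3P = 5P - 76, gives P* = 41 and Q* = 129.
Because the ceiling (34) lies below the market-clearing price, it is binding.
At P = 34: Qd = 252 - 3·34 = 150 and Qs = 5·34 - 76 = 94.
The quantity actually transacted is the short side, supply: 94.

94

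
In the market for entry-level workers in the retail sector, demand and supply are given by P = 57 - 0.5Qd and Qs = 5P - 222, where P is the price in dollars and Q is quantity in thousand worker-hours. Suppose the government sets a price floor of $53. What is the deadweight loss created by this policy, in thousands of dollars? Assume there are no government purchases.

35

Rearranging demand gives Qd = 114 - 2P. Without the control the market clears where 114 - 2P = 5P - 222, i.e. P* = 48 and Q* = 18.
The floor of 53 is above the equilibrium price 48, so it binds.
At P = 53: Qd = 114 - 2·53 = 8 and Qs = 5·53 - 222 = 43.
Quantity traded falls to 8. At Q = 8 the demand price is (114 - 8)/2 = 53 and the supply price is (222 + 8)/5 = 46.
Deadweight loss = ½ · (53 - 46) · (18 - 8) = ½ · 7 · 10 = 35.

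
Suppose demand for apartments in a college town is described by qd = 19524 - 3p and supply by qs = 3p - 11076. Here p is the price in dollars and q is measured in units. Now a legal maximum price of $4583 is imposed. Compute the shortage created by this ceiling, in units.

Without the control the market clears where 19524 - 3p = 3p - 11076, i.e. p* = 5100 and q* = 4224.
The ceiling of 4583 is below the equilibrium price 5100, so it binds.
At p = 4583: qd = 19524 - 3·4583 = 5775 and qs = 3·4583 - 11076 = 2673.
Shortage = qd - qs = 5775 - 2673 = 3102.

3102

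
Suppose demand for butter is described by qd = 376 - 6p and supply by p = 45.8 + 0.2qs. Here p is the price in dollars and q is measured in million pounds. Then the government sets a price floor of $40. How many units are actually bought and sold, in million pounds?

46

Rearranging supply gives qs = 5p - 229. Without the control the market clears where 376 - 6p = 5p - 229, i.e. p* = 55 and q* = 46.
The floor of 40 is below the equilibrium price 55, so it is not binding; the market clears at p* = 55, q* = 46.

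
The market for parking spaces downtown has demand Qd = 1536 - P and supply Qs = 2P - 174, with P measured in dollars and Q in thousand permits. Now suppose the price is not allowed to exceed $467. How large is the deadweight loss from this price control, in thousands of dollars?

31827

Without the control the market clears where 1536 - P = 2P - 174, i.e. P* = 570 and Q* = 966.
Because the ceiling (467) lies below the market-clearing price, it is binding.
At P = 467: Qd = 1536 - 467 = 1069 and Qs = 2·467 - 174 = 760.
Quantity traded falls to 760. At Q = 760 the demand price is 1536 - 760 = 776 and the supply price is (174 + 760)/2 = 467.
Deadweight loss = ½ · (776 - 467) · (966 - 760) = ½ · 309 · 206 = 31827.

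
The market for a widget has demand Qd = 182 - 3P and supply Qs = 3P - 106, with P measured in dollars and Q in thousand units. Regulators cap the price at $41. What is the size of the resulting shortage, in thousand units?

42

Setting quantity demanded equal to quantity supplied, 182 - 3P = 3P - 106, gives P* = 48 and Q* = 38.
The ceiling of 41 is below the equilibrium price 48, so it binds.
At P = 41: Qd = 182 - 3·41 = 59 and Qs = 3·41 - 106 = 17.
Shortage = Qd - Qs = 59 - 17 = 42.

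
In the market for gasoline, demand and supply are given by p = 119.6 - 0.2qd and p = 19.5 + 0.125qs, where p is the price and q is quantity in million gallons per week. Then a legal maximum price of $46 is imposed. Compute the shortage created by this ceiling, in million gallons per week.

156

Rearranging demand gives qd = 598 - 5p; rearranging supply gives qs = 8p - 156. Setting quantity demanded equal to quantity supplied, 598 - 5p = 8p - 156, gives p* = 58 and q* = 308.
Since 46 < 58, the ceiling is binding.
At p = 46: qd = 598 - 5·46 = 368 and qs = 8·46 - 156 = 212.
Shortage = qd - qs = 368 - 212 = 156.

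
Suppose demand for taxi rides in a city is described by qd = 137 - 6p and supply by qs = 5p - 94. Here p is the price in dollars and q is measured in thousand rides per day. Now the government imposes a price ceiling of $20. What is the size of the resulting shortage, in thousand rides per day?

Without the control the market clears where 137 - 6p = 5p - 94, i.e. p* = 21 and q* = 11.
Because the ceiling (20) lies below the market-clearing price, it is binding.
At p = 20: qd = 137 - 6·20 = 17 and qs = 5·20 - 94 = 6.
Shortage = qd - qs = 17 - 6 = 11.

11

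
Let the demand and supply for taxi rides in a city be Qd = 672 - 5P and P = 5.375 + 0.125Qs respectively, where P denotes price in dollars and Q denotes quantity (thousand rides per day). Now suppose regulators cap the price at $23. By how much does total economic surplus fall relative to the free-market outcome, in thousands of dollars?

Rearranging supply gives Qs = 8P - 43. Without the control the market clears where 672 - 5P = 8P - 43, i.e. P* = 55 and Q* = 397.
Since 23 < 55, the ceiling is binding.
At P = 23: Qd = 672 - 5·23 = 557 and Qs = 8·23 - 43 = 141.
Quantity traded falls to 141. At Q = 141 the demand price is (672 - 141)/5 = 106.2 and the supply price is (43 + 141)/8 = 23.
Deadweight loss = ½ · (106.2 - 23) · (397 - 141) = ½ · 83.2 · 256 = 10649.6.

10649.6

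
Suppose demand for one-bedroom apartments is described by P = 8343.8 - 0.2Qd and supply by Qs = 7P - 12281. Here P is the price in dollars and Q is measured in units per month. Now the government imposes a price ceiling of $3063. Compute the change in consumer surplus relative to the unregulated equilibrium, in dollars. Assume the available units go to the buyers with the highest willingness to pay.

3044571.9

Rearranging demand gives Qd = 41719 - 5P. Equilibrium: 41719 - 5P = 7P - 12281, so 54000 = 12P and P* = 4500, Q* = 19219.
Because the ceiling (3063) lies below the market-clearing price, it is binding.
At P = 3063: Qd = 41719 - 5·3063 = 26404 and Qs = 7·3063 - 12281 = 9160.
Consumer surplus without the control is ½ · (8343.8 - 4500) · 19219 = 36936996.1.
With the ceiling, 9160 units are sold at 3063 (assume they go to the highest-value buyers). The demand price at Q = 9160 is 6511.8, so CS = ½ · [(8343.8 - 3063) + (6511.8 - 3063)] · 9160 = 39981568.
Change in consumer surplus = 39981568 - 36936996.1 = 3044571.9.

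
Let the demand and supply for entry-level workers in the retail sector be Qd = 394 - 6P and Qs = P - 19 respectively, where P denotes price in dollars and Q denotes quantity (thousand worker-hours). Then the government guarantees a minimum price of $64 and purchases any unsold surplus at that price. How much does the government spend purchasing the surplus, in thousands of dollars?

2240

Without the control the market clears where 394 - 6P = P - 19, i.e. P* = 59 and Q* = 40.
Because the floor (64) lies above the market-clearing price, it is binding.
At P = 64: Qd = 394 - 6·64 = 10 and Qs = 64 - 19 = 45.
Surplus = Qs - Qd = 35.
Government expenditure = surplus × support price = 35 × 64 = 2240.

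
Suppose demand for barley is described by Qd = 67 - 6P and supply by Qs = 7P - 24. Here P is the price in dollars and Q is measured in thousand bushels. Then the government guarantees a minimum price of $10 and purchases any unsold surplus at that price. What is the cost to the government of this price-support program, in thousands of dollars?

Equilibrium: 67 - 6P = 7P - 24, so 91 = 13P and P* = 7, Q* = 25.
Since 10 > 7, the floor is binding.
At P = 10: Qd = 67 - 6·10 = 7 and Qs = 7·10 - 24 = 46.
Surplus = Qs - Qd = 39.
Government expenditure = surplus × support price = 39 × 10 = 390.

390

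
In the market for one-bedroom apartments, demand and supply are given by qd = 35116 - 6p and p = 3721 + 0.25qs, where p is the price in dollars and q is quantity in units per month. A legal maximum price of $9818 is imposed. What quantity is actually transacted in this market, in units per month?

Rearranging supply gives qs = 4p - 14884. Setting quantity demanded equal to quantity supplied, 35116 - 6p = 4p - 14884, gives p* = 5000 and q* = 5116.
The ceiling of 9818 is above the equilibrium price 5000, so it is not binding; the market clears at p* = 5000, q* = 5116.

5116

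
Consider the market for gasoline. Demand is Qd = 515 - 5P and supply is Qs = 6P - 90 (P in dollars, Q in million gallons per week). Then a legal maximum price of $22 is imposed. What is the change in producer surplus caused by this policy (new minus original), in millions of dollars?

In a free market, 515 - 5P = 6P - 90 gives the equilibrium P* = 55, Q* = 240.
Since 22 < 55, the ceiling is binding.
At P = 22: Qd = 515 - 5·22 = 405 and Qs = 6·22 - 90 = 42.
Producer surplus without the control is ½ · (55 - 15) · 240 = 4800.
With the ceiling, producers sell 42 units at 22, so PS = ½ · (22 - 15) · 42 = 147.
Change in producer surplus = 147 - 4800 = -4653.

-4653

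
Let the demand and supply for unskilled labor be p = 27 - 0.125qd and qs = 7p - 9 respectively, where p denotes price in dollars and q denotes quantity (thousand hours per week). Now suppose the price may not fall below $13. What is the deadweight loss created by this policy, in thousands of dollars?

0

Rearranging demand gives qd = 216 - 8p. Equilibrium: 216 - 8p = 7p - 9, so 225 = 15p and p* = 15, q* = 96.
The floor of 13 is below the equilibrium price 15, so it is not binding; the market clears at p* = 15, q* = 96.
Since the control does not bind, no trades are prevented and deadweight loss is zero.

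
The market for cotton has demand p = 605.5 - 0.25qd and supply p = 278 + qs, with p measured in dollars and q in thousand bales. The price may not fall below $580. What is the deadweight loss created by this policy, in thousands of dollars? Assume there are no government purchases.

16000

Rearranging demand gives qd = 2422 - 4p; rearranging supply gives qs = p - 278. Setting quantity demanded equal to quantity supplied, 2422 - 4p = p - 278, gives p* = 540 and q* = 262.
The floor of 580 is above the equilibrium price 540, so it binds.
At p = 580: qd = 2422 - 4·580 = 102 and qs = 580 - 278 = 302.
Quantity traded falls to 102. At q = 102 the demand price is (2422 - 102)/4 = 580 and the supply price is 278 + 102 = 380.
Deadweight loss = ½ · (580 - 380) · (262 - 102) = ½ · 200 · 160 = 16000.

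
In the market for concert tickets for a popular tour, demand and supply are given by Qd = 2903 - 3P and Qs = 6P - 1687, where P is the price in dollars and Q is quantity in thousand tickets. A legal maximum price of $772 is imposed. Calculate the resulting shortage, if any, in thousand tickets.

0

Equilibrium: 2903 - 3P = 6P - 1687, so 4590 = 9P and P* = 510, Q* = 1373.
The ceiling of 772 is above the equilibrium price 510, so it is not binding; the market clears at P* = 510, Q* = 1373.
Since the control does not bind, there is no shortage.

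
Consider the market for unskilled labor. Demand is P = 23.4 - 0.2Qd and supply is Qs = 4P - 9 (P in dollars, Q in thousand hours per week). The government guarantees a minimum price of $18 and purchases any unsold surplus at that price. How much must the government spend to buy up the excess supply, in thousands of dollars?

Rearranging demand gives Qd = 117 - 5P. Without the control the market clears where 117 - 5P = 4P - 9, i.e. P* = 14 and Q* = 47.
The floor of 18 is above the equilibrium price 14, so it binds.
At P = 18: Qd = 117 - 5·18 = 27 and Qs = 4·18 - 9 = 63.
Surplus = Qs - Qd = 36.
Government expenditure = surplus × support price = 36 × 18 = 648.

648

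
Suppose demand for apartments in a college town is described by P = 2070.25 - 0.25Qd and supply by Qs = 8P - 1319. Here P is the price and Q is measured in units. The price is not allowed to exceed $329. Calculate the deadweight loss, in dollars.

Rearranging demand gives Qd = 8281 - 4P. Setting quantity demanded equal to quantity supplied, 8281 - 4P = 8P - 1319, gives P* = 800 and Q* = 5081.
Because the ceiling (329) lies below the market-clearing price, it is binding.
At P = 329: Qd = 8281 - 4·329 = 6965 and Qs = 8·329 - 1319 = 1313.
Quantity traded falls to 1313. At Q = 1313 the demand price is (8281 - 1313)/4 = 1742 and the supply price is (1319 + 1313)/8 = 329.
Deadweight loss = ½ · (1742 - 329) · (5081 - 1313) = ½ · 1413 · 3768 = 2662092.

2662092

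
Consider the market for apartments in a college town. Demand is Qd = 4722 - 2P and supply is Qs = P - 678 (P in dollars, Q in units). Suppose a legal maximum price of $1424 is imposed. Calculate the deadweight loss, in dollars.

Equilibrium: 4722 - 2P = P - 678, so 5400 = 3P and P* = 1800, Q* = 1122.
Because the ceiling (1424) lies below the market-clearing price, it is binding.
At P = 1424: Qd = 4722 - 2·1424 = 1874 and Qs = 1424 - 678 = 746.
Quantity traded falls to 746. At Q = 746 the demand price is (4722 - 746)/2 = 1988 and the supply price is 678 + 746 = 1424.
Deadweight loss = ½ · (1988 - 1424) · (1122 - 746) = ½ · 564 · 376 = 106032.

106032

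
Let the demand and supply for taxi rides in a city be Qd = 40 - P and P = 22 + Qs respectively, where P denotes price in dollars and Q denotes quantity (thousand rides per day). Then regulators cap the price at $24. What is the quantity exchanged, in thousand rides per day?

2

Rearranging supply gives Qs = P - 22. Equilibrium: 40 - P = P - 22, so 62 = 2P and P* = 31, Q* = 9.
Since 24 < 31, the ceiling is binding.
At P = 24: Qd = 40 - 24 = 16 and Qs = 24 - 22 = 2.
The quantity actually transacted is the short side, supply: 2.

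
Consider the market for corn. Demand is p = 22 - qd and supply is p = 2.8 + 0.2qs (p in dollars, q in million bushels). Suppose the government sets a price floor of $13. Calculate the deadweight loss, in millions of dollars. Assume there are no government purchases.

29.4

Rearranging demand gives qd = 22 - p; rearranging supply gives qs = 5p - 14. Equilibrium: 22 - p = 5p - 14, so 36 = 6p and p* = 6, q* = 16.
The floor of 13 is above the equilibrium price 6, so it binds.
At p = 13: qd = 22 - 13 = 9 and qs = 5·13 - 14 = 51.
Quantity traded falls to 9. At q = 9 the demand price is 22 - 9 = 13 and the supply price is (14 + 9)/5 = 4.6.
Deadweight loss = ½ · (13 - 4.6) · (16 - 9) = ½ · 8.4 · 7 = 29.4.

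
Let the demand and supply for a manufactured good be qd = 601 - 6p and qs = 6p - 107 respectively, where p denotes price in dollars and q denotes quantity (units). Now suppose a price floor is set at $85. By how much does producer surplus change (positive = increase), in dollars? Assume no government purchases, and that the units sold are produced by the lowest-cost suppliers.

Without the control the market clears where 601 - 6p = 6p - 107, i.e. p* = 59 and q* = 247.
Because the floor (85) lies above the market-clearing price, it is binding.
At p = 85: qd = 601 - 6·85 = 91 and qs = 6·85 - 107 = 403.
Producer surplus without the control is ½ · (59 - 107/6) · 247 = 61009/12.
With the floor, 91 units are sold at 85. The supply price at q = 91 is 33, so PS = ½ · [(85 - 107/6) + (85 - 33)] · 91 = 65065/12.
Change in producer surplus = 65065/12 - 61009/12 = 338.

338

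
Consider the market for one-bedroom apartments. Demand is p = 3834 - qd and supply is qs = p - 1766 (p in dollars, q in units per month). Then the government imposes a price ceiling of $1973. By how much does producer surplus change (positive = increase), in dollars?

-513153.5

Rearranging demand gives qd = 3834 - p. Setting quantity demanded equal to quantity supplied, 3834 - p = p - 1766, gives p* = 2800 and q* = 1034.
Since 1973 < 2800, the ceiling is binding.
At p = 1973: qd = 3834 - 1973 = 1861 and qs = 1973 - 1766 = 207.
Producer surplus without the control is ½ · (2800 - 1766) · 1034 = 534578.
With the ceiling, producers sell 207 units at 1973, so PS = ½ · (1973 - 1766) · 207 = 21424.5.
Change in producer surplus = 21424.5 - 534578 = -513153.5.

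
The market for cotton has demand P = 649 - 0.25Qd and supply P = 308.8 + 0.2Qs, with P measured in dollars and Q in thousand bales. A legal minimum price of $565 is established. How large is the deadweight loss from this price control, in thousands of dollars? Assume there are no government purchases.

39690

Rearranging demand gives Qd = 2596 - 4P; rearranging supply gives Qs = 5P - 1544. Without the control the market clears where 2596 - 4P = 5P - 1544, i.e. P* = 460 and Q* = 756.
The floor of 565 is above the equilibrium price 460, so it binds.
At P = 565: Qd = 2596 - 4·565 = 336 and Qs = 5·565 - 1544 = 1281.
Quantity traded falls to 336. At Q = 336 the demand price is (2596 - 336)/4 = 565 and the supply price is (1544 + 336)/5 = 376.
Deadweight loss = ½ · (565 - 376) · (756 - 336) = ½ · 189 · 420 = 39690.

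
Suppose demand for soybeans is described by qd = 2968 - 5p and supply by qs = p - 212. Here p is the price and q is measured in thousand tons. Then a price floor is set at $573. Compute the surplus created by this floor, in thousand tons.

Equilibrium: 2968 - 5p = p - 212, so 3180 = 6p and p* = 530, q* = 318.
Because the floor (573) lies above the market-clearing price, it is binding.
At p = 573: qd = 2968 - 5·573 = 103 and qs = 573 - 212 = 361.
Surplus = qs - qd = 361 - 103 = 258.

258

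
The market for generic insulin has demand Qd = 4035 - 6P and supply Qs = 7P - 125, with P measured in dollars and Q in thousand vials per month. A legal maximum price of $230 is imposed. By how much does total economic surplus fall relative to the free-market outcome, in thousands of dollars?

61425

Equilibrium: 4035 - 6P = 7P - 125, so 4160 = 13P and P* = 320, Q* = 2115.
Since 230 < 320, the ceiling is binding.
At P = 230: Qd = 4035 - 6·230 = 2655 and Qs = 7·230 - 125 = 1485.
Quantity traded falls to 1485. At Q = 1485 the demand price is (4035 - 1485)/6 = 425 and the supply price is (125 + 1485)/7 = 230.
Deadweight loss = ½ · (425 - 230) · (2115 - 1485) = ½ · 195 · 630 = 61425.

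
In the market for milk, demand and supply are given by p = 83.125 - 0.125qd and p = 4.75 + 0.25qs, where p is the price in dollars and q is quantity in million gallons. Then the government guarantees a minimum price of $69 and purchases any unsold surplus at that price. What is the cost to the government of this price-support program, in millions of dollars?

9936

Rearranging demand gives qd = 665 - 8p; rearranging supply gives qs = 4p - 19. In a free market, 665 - 8p = 4p - 19 gives the equilibrium p* = 57, q* = 209.
Because the floor (69) lies above the market-clearing price, it is binding.
At p = 69: qd = 665 - 8·69 = 113 and qs = 4·69 - 19 = 257.
Surplus = qs - qd = 144.
Government expenditure = surplus × support price = 144 × 69 = 9936.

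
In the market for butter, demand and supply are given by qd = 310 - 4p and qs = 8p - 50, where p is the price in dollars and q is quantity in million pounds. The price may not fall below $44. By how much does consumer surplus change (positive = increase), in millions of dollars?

-2268

In a free market, 310 - 4p = 8p - 50 gives the equilibrium p* = 30, q* = 190.
The floor of 44 is above the equilibrium price 30, so it binds.
At p = 44: qd = 310 - 4·44 = 134 and qs = 8·44 - 50 = 302.
Consumer surplus without the control is ½ · (77.5 - 30) · 190 = 4512.5.
With the floor, consumers buy 134 units at 44, so CS = ½ · (77.5 - 44) · 134 = 2244.5.
Change in consumer surplus = 2244.5 - 4512.5 = -2268.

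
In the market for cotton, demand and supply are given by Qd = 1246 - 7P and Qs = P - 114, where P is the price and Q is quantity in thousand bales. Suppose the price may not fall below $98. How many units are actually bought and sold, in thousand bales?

Setting quantity demanded equal to quantity supplied, 1246 - 7P = P - 114, gives P* = 170 and Q* = 56.
Since 98 is below P* = 170, the floor does not bind and the free-market outcome prevails.

56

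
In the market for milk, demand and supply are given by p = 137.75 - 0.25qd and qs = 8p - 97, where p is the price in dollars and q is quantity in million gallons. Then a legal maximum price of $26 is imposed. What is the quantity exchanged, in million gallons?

Rearranging demand gives qd = 551 - 4p. In a free market, 551 - 4p = 8p - 97 gives the equilibrium p* = 54, q* = 335.
Because the ceiling (26) lies below the market-clearing price, it is binding.
At p = 26: qd = 551 - 4·26 = 447 and qs = 8·26 - 97 = 111.
The quantity actually transacted is the short side, supply: 111.

111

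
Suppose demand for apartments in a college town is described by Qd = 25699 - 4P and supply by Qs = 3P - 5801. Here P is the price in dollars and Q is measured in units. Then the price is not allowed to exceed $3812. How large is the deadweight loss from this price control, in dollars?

1242528

Equilibrium: 25699 - 4P = 3P - 5801, so 31500 = 7P and P* = 4500, Q* = 7699.
Because the ceiling (3812) lies below the market-clearing price, it is binding.
At P = 3812: Qd = 25699 - 4·3812 = 10451 and Qs = 3·3812 - 5801 = 5635.
Quantity traded falls to 5635. At Q = 5635 the demand price is (25699 - 5635)/4 = 5016 and the supply price is (5801 + 5635)/3 = 3812.
Deadweight loss = ½ · (5016 - 3812) · (7699 - 5635) = ½ · 1204 · 2064 = 1242528.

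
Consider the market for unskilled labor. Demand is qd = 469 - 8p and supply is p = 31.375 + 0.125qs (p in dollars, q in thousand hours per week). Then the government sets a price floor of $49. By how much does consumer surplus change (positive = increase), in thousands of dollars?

-372

Rearranging supply gives qs = 8p - 251. Equilibrium: 469 - 8p = 8p - 251, so 720 = 16p and p* = 45, q* = 109.
Because the floor (49) lies above the market-clearing price, it is binding.
At p = 49: qd = 469 - 8·49 = 77 and qs = 8·49 - 251 = 141.
Consumer surplus without the control is ½ · (58.625 - 45) · 109 = 742.5625.
With the floor, consumers buy 77 units at 49, so CS = ½ · (58.625 - 49) · 77 = 370.5625.
Change in consumer surplus = 370.5625 - 742.5625 = -372.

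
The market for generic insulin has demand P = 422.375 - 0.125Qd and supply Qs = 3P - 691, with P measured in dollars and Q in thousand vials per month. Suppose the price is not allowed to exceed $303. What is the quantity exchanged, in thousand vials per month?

218

Rearranging demand gives Qd = 3379 - 8P. In a free market, 3379 - 8P = 3P - 691 gives the equilibrium P* = 370, Q* = 419.
Because the ceiling (303) lies below the market-clearing price, it is binding.
At P = 303: Qd = 3379 - 8·303 = 955 and Qs = 3·303 - 691 = 218.
The quantity actually transacted is the short side, supply: 218.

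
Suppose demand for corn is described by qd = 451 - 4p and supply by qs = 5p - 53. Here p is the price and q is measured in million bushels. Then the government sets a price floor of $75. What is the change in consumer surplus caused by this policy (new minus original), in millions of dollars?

-3591

Setting quantity demanded equal to quantity supplied, 451 - 4p = 5p - 53, gives p* = 56 and q* = 227.
Because the floor (75) lies above the market-clearing price, it is binding.
At p = 75: qd = 451 - 4·75 = 151 and qs = 5·75 - 53 = 322.
Consumer surplus without the control is ½ · (112.75 - 56) · 227 = 6441.125.
With the floor, consumers buy 151 units at 75, so CS = ½ · (112.75 - 75) · 151 = 2850.125.
Change in consumer surplus = 2850.125 - 6441.125 = -3591.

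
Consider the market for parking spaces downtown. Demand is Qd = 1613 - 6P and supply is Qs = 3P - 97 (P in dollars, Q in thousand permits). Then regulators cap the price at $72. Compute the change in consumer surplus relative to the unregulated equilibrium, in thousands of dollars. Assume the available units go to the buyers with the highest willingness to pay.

In a free market, 1613 - 6P = 3P - 97 gives the equilibrium P* = 190, Q* = 473.
Since 72 < 190, the ceiling is binding.
At P = 72: Qd = 1613 - 6·72 = 1181 and Qs = 3·72 - 97 = 119.
Consumer surplus without the control is ½ · (1613/6 - 190) · 473 = 223729/12.
With the ceiling, 119 units are sold at 72 (assume they go to the highest-value buyers). The demand price at Q = 119 is 249, so CS = ½ · [(1613/6 - 72) + (249 - 72)] · 119 = 266917/12.
Change in consumer surplus = 266917/12 - 223729/12 = 3599.

3599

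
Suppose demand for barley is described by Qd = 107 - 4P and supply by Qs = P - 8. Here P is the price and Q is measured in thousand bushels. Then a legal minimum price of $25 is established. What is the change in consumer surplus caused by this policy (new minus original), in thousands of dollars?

-22

In a free market, 107 - 4P = P - 8 gives the equilibrium P* = 23, Q* = 15.
The floor of 25 is above the equilibrium price 23, so it binds.
At P = 25: Qd = 107 - 4·25 = 7 and Qs = 25 - 8 = 17.
Consumer surplus without the control is ½ · (26.75 - 23) · 15 = 28.125.
With the floor, consumers buy 7 units at 25, so CS = ½ · (26.75 - 25) · 7 = 6.125.
Change in consumer surplus = 6.125 - 28.125 = -22.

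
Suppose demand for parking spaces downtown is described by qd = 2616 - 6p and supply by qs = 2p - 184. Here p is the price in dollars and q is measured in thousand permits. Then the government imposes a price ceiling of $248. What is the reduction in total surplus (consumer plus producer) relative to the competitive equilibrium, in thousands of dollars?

Equilibrium: 2616 - 6p = 2p - 184, so 2800 = 8p and p* = 350, q* = 516.
The ceiling of 248 is below the equilibrium price 350, so it binds.
At p = 248: qd = 2616 - 6·248 = 1128 and qs = 2·248 - 184 = 312.
Quantity traded falls to 312. At q = 312 the demand price is (2616 - 312)/6 = 384 and the supply price is (184 + 312)/2 = 248.
Deadweight loss = ½ · (384 - 248) · (516 - 312) = ½ · 136 · 204 = 13872.

13872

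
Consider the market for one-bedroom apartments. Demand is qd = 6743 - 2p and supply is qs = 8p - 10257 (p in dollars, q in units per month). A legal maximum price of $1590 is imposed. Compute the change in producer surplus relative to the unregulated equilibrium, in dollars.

Equilibrium: 6743 - 2p = 8p - 10257, so 17000 = 10p and p* = 1700, q* = 3343.
Since 1590 < 1700, the ceiling is binding.
At p = 1590: qd = 6743 - 2·1590 = 3563 and qs = 8·1590 - 10257 = 2463.
Producer surplus without the control is ½ · (1700 - 1282.125) · 3343 = 698478.0625.
With the ceiling, producers sell 2463 units at 1590, so PS = ½ · (1590 - 1282.125) · 2463 = 379148.0625.
Change in producer surplus = 379148.0625 - 698478.0625 = -319330.

-319330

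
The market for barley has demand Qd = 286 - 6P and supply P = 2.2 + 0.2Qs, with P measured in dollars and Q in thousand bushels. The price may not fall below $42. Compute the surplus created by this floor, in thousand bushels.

Rearranging supply gives Qs = 5P - 11. Setting quantity demanded equal to quantity supplied, 286 - 6P = 5P - 11, gives P* = 27 and Q* = 124.
Since 42 > 27, the floor is binding.
At P = 42: Qd = 286 - 6·42 = 34 and Qs = 5·42 - 11 = 199.
Surplus = Qs - Qd = 199 - 34 = 165.

165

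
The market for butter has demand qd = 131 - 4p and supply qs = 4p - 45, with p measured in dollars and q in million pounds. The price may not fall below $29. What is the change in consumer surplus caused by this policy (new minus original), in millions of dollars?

In a free market, 131 - 4p = 4p - 45 gives the equilibrium p* = 22, q* = 43.
Since 29 > 22, the floor is binding.
At p = 29: qd = 131 - 4·29 = 15 and qs = 4·29 - 45 = 71.
Consumer surplus without the control is ½ · (32.75 - 22) · 43 = 231.125.
With the floor, consumers buy 15 units at 29, so CS = ½ · (32.75 - 29) · 15 = 28.125.
Change in consumer surplus = 28.125 - 231.125 = -203.

-203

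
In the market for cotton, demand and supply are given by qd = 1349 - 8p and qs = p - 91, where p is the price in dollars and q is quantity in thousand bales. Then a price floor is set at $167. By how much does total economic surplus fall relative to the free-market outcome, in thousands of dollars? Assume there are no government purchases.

Setting quantity demanded equal to quantity supplied, 1349 - 8p = p - 91, gives p* = 160 and q* = 69.
Since 167 > 160, the floor is binding.
At p = 167: qd = 1349 - 8·167 = 13 and qs = 167 - 91 = 76.
Quantity traded falls to 13. At q = 13 the demand price is (1349 - 13)/8 = 167 and the supply price is 91 + 13 = 104.
Deadweight loss = ½ · (167 - 104) · (69 - 13) = ½ · 63 · 56 = 1764.

1764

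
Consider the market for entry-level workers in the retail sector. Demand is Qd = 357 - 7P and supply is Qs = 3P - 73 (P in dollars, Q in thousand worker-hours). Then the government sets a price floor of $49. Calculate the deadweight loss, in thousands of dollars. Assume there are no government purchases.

In a free market, 357 - 7P = 3P - 73 gives the equilibrium P* = 43, Q* = 56.
Because the floor (49) lies above the market-clearing price, it is binding.
At P = 49: Qd = 357 - 7·49 = 14 and Qs = 3·49 - 73 = 74.
Quantity traded falls to 14. At Q = 14 the demand price is (357 - 14)/7 = 49 and the supply price is (73 + 14)/3 = 29.
Deadweight loss = ½ · (49 - 29) · (56 - 14) = ½ · 20 · 42 = 420.

420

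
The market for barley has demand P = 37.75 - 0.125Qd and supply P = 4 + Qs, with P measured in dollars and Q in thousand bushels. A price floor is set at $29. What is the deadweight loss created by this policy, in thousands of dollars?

0

Rearranging demand gives Qd = 302 - 8P; rearranging supply gives Qs = P - 4. Without the control the market clears where 302 - 8P = P - 4, i.e. P* = 34 and Q* = 30.
The floor of 29 is below the equilibrium price 34, so it is not binding; the market clears at P* = 34, Q* = 30.
Since the control does not bind, no trades are prevented and deadweight loss is zero.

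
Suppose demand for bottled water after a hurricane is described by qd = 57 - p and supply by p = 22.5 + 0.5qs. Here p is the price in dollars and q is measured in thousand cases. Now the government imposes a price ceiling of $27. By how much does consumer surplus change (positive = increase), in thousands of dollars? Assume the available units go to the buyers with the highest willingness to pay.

-35

Rearranging supply gives qs = 2p - 45. Setting quantity demanded equal to quantity supplied, 57 - p = 2p - 45, gives p* = 34 and q* = 23.
Since 27 < 34, the ceiling is binding.
At p = 27: qd = 57 - 27 = 30 and qs = 2·27 - 45 = 9.
Consumer surplus without the control is ½ · (57 - 34) · 23 = 264.5.
With the ceiling, 9 units are sold at 27 (assume they go to the highest-value buyers). The demand price at q = 9 is 48, so CS = ½ · [(57 - 27) + (48 - 27)] · 9 = 229.5.
Change in consumer surplus = 229.5 - 264.5 = -35.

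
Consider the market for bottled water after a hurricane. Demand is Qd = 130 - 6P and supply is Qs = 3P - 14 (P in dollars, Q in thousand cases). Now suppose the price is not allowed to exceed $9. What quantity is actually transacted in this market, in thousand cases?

13

Setting quantity demanded equal to quantity supplied, 130 - 6P = 3P - 14, gives P* = 16 and Q* = 34.
Because the ceiling (9) lies below the market-clearing price, it is binding.
At P = 9: Qd = 130 - 6·9 = 76 and Qs = 3·9 - 14 = 13.
The quantity actually transacted is the short side, supply: 13.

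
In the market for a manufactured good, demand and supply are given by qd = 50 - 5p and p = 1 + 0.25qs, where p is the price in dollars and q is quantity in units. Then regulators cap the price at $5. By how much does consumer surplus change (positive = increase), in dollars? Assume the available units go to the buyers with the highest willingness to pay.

Rearranging supply gives qs = 4p - 4. In a free market, 50 - 5p = 4p - 4 gives the equilibrium p* = 6, q* = 20.
Because the ceiling (5) lies below the market-clearing price, it is binding.
At p = 5: qd = 50 - 5·5 = 25 and qs = 4·5 - 4 = 16.
Consumer surplus without the control is ½ · (10 - 6) · 20 = 40.
With the ceiling, 16 units are sold at 5 (assume they go to the highest-value buyers). The demand price at q = 16 is 6.8, so CS = ½ · [(10 - 5) + (6.8 - 5)] · 16 = 54.4.
Change in consumer surplus = 54.4 - 40 = 14.4.

14.4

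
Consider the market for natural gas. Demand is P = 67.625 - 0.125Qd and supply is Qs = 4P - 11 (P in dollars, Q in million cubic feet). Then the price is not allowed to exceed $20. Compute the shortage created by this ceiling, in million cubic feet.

Rearranging demand gives Qd = 541 - 8P. Without the control the market clears where 541 - 8P = 4P - 11, i.e. P* = 46 and Q* = 173.
Because the ceiling (20) lies below the market-clearing price, it is binding.
At P = 20: Qd = 541 - 8·20 = 381 and Qs = 4·20 - 11 = 69.
Shortage = Qd - Qs = 381 - 69 = 312.

312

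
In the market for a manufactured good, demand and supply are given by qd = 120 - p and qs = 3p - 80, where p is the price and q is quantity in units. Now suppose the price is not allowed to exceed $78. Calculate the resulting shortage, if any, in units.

0

In a free market, 120 - p = 3p - 80 gives the equilibrium p* = 50, q* = 70.
The ceiling of 78 is above the equilibrium price 50, so it is not binding; the market clears at p* = 50, q* = 70.
Since the control does not bind, there is no shortage.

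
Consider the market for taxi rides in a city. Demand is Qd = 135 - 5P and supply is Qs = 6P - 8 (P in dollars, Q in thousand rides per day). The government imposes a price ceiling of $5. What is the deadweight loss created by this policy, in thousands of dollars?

422.4

Setting quantity demanded equal to quantity supplied, 135 - 5P = 6P - 8, gives P* = 13 and Q* = 70.
Since 5 < 13, the ceiling is binding.
At P = 5: Qd = 135 - 5·5 = 110 and Qs = 6·5 - 8 = 22.
Quantity traded falls to 22. At Q = 22 the demand price is (135 - 22)/5 = 22.6 and the supply price is (8 + 22)/6 = 5.
Deadweight loss = ½ · (22.6 - 5) · (70 - 22) = ½ · 17.6 · 48 = 422.4.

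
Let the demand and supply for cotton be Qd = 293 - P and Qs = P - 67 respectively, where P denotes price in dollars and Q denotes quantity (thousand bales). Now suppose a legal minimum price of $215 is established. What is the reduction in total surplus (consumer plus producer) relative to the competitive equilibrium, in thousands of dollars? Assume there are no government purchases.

1225

Equilibrium: 293 - P = P - 67, so 360 = 2P and P* = 180, Q* = 113.
Because the floor (215) lies above the market-clearing price, it is binding.
At P = 215: Qd = 293 - 215 = 78 and Qs = 215 - 67 = 148.
Quantity traded falls to 78. At Q = 78 the demand price is 293 - 78 = 215 and the supply price is 67 + 78 = 145.
Deadweight loss = ½ · (215 - 145) · (113 - 78) = ½ · 70 · 35 = 1225.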